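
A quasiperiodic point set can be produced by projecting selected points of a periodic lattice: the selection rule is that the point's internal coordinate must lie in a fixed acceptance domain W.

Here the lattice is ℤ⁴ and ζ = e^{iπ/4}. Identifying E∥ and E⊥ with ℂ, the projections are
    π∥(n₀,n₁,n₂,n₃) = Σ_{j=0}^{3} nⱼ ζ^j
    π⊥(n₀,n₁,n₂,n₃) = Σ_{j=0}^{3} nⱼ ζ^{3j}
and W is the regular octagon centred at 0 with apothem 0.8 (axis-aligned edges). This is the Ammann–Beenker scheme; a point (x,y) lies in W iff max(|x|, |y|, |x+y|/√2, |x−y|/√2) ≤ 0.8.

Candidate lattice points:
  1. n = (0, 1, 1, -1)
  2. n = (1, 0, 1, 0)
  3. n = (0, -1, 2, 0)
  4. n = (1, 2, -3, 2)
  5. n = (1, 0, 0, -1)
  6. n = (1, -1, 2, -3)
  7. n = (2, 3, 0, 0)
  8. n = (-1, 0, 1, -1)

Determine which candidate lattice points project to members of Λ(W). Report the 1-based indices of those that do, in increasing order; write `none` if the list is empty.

5

π⊥(n) = n₀ + n₁ζ³ + n₂ζ⁶ + n₃ζ⁹ where ζ = e^{iπ/4}.
candidate 1: n = (0, 1, 1, -1) → π⊥ ≈ (-1.41421, -1.00000); max(|x|,|y|,|x±y|/√2) = 1.70711 > 0.8 ⇒ ∉ W
candidate 2: n = (1, 0, 1, 0) → π⊥ ≈ (+1.00000, -1.00000); max(|x|,|y|,|x±y|/√2) = 1.41421 > 0.8 ⇒ ∉ W
candidate 3: n = (0, -1, 2, 0) → π⊥ ≈ (+0.70711, -2.70711); max(|x|,|y|,|x±y|/√2) = 2.70711 > 0.8 ⇒ ∉ W
candidate 4: n = (1, 2, -3, 2) → π⊥ ≈ (+1.00000, +5.82843); max(|x|,|y|,|x±y|/√2) = 5.82843 > 0.8 ⇒ ∉ W
candidate 5: n = (1, 0, 0, -1) → π⊥ ≈ (+0.29289, -0.70711); max(|x|,|y|,|x±y|/√2) = 0.70711 ≤ 0.8 ⇒ ∈ W
candidate 6: n = (1, -1, 2, -3) → π⊥ ≈ (-0.41421, -4.82843); max(|x|,|y|,|x±y|/√2) = 4.82843 > 0.8 ⇒ ∉ W
candidate 7: n = (2, 3, 0, 0) → π⊥ ≈ (-0.12132, +2.12132); max(|x|,|y|,|x±y|/√2) = 2.12132 > 0.8 ⇒ ∉ W
candidate 8: n = (-1, 0, 1, -1) → π⊥ ≈ (-1.70711, -1.70711); max(|x|,|y|,|x±y|/√2) = 2.41421 > 0.8 ⇒ ∉ W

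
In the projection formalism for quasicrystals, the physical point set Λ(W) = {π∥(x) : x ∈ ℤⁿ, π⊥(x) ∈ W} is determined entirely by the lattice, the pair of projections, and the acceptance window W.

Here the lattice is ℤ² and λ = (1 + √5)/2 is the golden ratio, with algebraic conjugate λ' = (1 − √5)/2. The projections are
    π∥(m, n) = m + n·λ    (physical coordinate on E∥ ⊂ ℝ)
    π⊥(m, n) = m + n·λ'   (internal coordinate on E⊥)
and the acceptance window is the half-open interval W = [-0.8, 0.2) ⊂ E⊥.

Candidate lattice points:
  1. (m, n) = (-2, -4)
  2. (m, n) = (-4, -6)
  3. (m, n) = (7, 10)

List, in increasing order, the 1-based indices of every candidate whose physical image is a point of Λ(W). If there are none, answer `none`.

Numerically λ ≈ 1.618034 and λ' = −1/λ ≈ -0.618034.
candidate 1: (m,n)=(-2,-4) → π∥ = -2-4·λ ≈ -8.472136, π⊥ = -2-4·λ' ≈ 0.472136 ∉ [-0.8, 0.2) ⇒ out
candidate 2: (m,n)=(-4,-6) → π∥ = -4-6·λ ≈ -13.708204, π⊥ = -4-6·λ' ≈ -0.291796 ∈ [-0.8, 0.2) ⇒ IN Λ
candidate 3: (m,n)=(7,10) → π∥ = 7+10·λ ≈ 23.180340, π⊥ = 7+10·λ' ≈ 0.819660 ∉ [-0.8, 0.2) ⇒ out

2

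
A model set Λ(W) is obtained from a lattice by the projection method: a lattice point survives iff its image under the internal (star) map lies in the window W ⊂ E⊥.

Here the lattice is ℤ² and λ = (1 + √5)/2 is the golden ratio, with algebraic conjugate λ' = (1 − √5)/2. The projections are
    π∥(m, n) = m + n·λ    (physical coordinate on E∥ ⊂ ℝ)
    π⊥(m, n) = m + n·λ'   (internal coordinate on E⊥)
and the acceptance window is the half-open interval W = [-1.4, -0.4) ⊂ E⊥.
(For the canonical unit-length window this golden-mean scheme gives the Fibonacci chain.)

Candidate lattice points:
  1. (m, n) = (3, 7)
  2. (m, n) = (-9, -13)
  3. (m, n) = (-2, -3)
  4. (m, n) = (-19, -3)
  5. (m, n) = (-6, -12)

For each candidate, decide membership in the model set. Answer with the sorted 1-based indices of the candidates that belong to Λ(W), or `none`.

Numerically λ ≈ 1.618034 and λ' = −1/λ ≈ -0.618034.
candidate 1: (m,n)=(3,7) → π∥ = 3+7·λ ≈ 14.326238, π⊥ = 3+7·λ' ≈ -1.326238 ∈ [-1.4, -0.4) ⇒ IN Λ
candidate 2: (m,n)=(-9,-13) → π∥ = -9-13·λ ≈ -30.034442, π⊥ = -9-13·λ' ≈ -0.965558 ∈ [-1.4, -0.4) ⇒ IN Λ
candidate 3: (m,n)=(-2,-3) → π∥ = -2-3·λ ≈ -6.854102, π⊥ = -2-3·λ' ≈ -0.145898 ∉ [-1.4, -0.4) ⇒ out
candidate 4: (m,n)=(-19,-3) → π∥ = -19-3·λ ≈ -23.854102, π⊥ = -19-3·λ' ≈ -17.145898 ∉ [-1.4, -0.4) ⇒ out
candidate 5: (m,n)=(-6,-12) → π∥ = -6-12·λ ≈ -25.416408, π⊥ = -6-12·λ' ≈ 1.416408 ∉ [-1.4, -0.4) ⇒ out

1, 2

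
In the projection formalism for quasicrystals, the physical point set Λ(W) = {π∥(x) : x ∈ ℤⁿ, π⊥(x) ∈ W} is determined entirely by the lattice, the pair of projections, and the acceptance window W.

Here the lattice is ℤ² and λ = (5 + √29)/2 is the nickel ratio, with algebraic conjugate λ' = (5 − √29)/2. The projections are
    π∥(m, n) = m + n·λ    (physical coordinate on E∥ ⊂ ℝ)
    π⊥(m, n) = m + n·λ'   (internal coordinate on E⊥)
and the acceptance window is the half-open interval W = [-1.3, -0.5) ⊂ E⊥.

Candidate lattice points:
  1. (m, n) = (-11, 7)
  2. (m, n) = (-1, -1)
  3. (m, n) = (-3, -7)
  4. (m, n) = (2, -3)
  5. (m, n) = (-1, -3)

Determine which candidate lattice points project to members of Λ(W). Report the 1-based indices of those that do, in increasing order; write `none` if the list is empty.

Numerically λ ≈ 5.192582 and λ' = −1/λ ≈ -0.192582.
candidate 1: (m,n)=(-11,7) → π∥ = -11+7·λ ≈ 25.348077, π⊥ = -11+7·λ' ≈ -12.348077 ∉ [-1.3, -0.5) ⇒ out
candidate 2: (m,n)=(-1,-1) → π∥ = -1-1·λ ≈ -6.192582, π⊥ = -1-1·λ' ≈ -0.807418 ∈ [-1.3, -0.5) ⇒ IN Λ
candidate 3: (m,n)=(-3,-7) → π∥ = -3-7·λ ≈ -39.348077, π⊥ = -3-7·λ' ≈ -1.651923 ∉ [-1.3, -0.5) ⇒ out
candidate 4: (m,n)=(2,-3) → π∥ = 2-3·λ ≈ -13.577747, π⊥ = 2-3·λ' ≈ 2.577747 ∉ [-1.3, -0.5) ⇒ out
candidate 5: (m,n)=(-1,-3) → π∥ = -1-3·λ ≈ -16.577747, π⊥ = -1-3·λ' ≈ -0.422253 ∉ [-1.3, -0.5) ⇒ out

2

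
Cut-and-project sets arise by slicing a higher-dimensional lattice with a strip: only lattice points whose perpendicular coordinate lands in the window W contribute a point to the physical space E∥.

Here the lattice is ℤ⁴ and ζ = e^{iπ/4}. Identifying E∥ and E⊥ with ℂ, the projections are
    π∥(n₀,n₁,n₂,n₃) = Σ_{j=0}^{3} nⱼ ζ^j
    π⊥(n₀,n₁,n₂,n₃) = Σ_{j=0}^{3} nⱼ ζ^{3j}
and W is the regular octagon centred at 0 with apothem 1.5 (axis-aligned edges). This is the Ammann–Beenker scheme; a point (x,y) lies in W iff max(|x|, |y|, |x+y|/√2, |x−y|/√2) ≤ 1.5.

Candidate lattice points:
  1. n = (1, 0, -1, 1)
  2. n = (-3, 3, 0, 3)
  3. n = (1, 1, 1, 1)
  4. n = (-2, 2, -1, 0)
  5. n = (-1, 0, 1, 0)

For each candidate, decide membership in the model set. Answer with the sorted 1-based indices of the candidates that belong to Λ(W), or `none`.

With ζ = e^{iπ/4} the internal vectors are ζ^0,ζ^3,ζ^6,ζ^9.
#1 (1, 0, -1, 1): internal (1.70711, 1.70711); octagon support 2.41421 vs apothem 1.5 → ∉ W
#2 (-3, 3, 0, 3): internal (-3.00000, 4.24264); octagon support 5.12132 vs apothem 1.5 → ∉ W
#3 (1, 1, 1, 1): internal (1.00000, 0.41421); octagon support 1.00000 vs apothem 1.5 → ∈ W
#4 (-2, 2, -1, 0): internal (-3.41421, 2.41421); octagon support 4.12132 vs apothem 1.5 → ∉ W
#5 (-1, 0, 1, 0): internal (-1.00000, -1.00000); octagon support 1.41421 vs apothem 1.5 → ∈ W

3, 5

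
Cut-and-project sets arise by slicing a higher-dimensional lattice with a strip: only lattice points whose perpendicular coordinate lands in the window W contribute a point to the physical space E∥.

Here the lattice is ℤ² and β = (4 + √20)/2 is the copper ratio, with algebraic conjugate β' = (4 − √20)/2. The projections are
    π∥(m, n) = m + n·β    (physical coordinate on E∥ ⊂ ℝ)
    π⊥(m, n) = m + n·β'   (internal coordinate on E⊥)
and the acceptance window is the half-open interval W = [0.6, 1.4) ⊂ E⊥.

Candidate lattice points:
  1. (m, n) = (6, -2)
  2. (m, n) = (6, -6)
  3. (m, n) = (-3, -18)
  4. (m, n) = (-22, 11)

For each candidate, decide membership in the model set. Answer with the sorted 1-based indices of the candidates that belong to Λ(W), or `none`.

β' = (4−√20)/2 ≈ -0.236068.
candidate 1: (m,n)=(6,-2) → π∥ = 6-2·β ≈ -2.472136, π⊥ = 6-2·β' ≈ 6.472136 ∉ [0.6, 1.4) ⇒ out
candidate 2: (m,n)=(6,-6) → π∥ = 6-6·β ≈ -19.416408, π⊥ = 6-6·β' ≈ 7.416408 ∉ [0.6, 1.4) ⇒ out
candidate 3: (m,n)=(-3,-18) → π∥ = -3-18·β ≈ -79.249224, π⊥ = -3-18·β' ≈ 1.249224 ∈ [0.6, 1.4) ⇒ IN Λ
candidate 4: (m,n)=(-22,11) → π∥ = -22+11·β ≈ 24.596748, π⊥ = -22+11·β' ≈ -24.596748 ∉ [0.6, 1.4) ⇒ out

3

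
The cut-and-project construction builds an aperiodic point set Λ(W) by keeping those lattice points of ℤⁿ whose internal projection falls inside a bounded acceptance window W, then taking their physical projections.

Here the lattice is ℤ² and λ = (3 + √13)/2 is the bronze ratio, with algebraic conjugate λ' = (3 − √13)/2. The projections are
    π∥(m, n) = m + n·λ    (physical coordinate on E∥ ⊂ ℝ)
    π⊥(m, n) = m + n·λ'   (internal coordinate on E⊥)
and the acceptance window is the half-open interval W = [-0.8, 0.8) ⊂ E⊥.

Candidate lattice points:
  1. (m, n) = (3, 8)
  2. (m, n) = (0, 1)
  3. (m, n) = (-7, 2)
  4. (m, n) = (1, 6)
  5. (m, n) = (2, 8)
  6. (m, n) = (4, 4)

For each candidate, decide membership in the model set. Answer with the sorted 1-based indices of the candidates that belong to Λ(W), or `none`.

1, 2, 5

Numerically λ ≈ 3.3028 and λ' = −1/λ ≈ -0.3028.
[1] lift (3,8): star map gives 0.5778; window check -0.8 ≤ 0.5778 < 0.8 is true → IN Λ
[2] lift (0,1): star map gives -0.3028; window check -0.8 ≤ -0.3028 < 0.8 is true → IN Λ
[3] lift (-7,2): star map gives -7.6056; window check -0.8 ≤ -7.6056 < 0.8 is false → out
[4] lift (1,6): star map gives -0.8167; window check -0.8 ≤ -0.8167 < 0.8 is false → out
[5] lift (2,8): star map gives -0.4222; window check -0.8 ≤ -0.4222 < 0.8 is true → IN Λ
[6] lift (4,4): star map gives 2.7889; window check -0.8 ≤ 2.7889 < 0.8 is false → out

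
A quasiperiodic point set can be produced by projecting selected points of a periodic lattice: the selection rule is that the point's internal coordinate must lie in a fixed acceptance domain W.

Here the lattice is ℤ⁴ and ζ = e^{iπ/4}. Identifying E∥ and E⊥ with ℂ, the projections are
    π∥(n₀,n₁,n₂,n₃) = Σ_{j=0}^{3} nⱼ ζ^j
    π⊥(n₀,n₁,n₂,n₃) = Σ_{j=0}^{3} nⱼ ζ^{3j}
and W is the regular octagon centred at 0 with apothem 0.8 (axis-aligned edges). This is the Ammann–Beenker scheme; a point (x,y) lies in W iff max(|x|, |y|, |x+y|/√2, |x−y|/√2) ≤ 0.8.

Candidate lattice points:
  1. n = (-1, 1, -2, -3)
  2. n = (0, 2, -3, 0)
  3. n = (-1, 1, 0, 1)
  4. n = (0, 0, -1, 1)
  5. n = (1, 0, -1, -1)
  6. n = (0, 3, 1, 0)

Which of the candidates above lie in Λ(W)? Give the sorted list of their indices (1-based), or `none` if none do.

5

Internal map: ζ^{3j} for j=0..3 gives (1,0), (−√2/2,√2/2), (0,−1), (√2/2,√2/2).
candidate 1: n = (-1, 1, -2, -3) → π⊥ ≈ (-3.828427, +0.585786); max(|x|,|y|,|x±y|/√2) = 3.828427 > 0.8 ⇒ ∉ W
candidate 2: n = (0, 2, -3, 0) → π⊥ ≈ (-1.414214, +4.414214); max(|x|,|y|,|x±y|/√2) = 4.414214 > 0.8 ⇒ ∉ W
candidate 3: n = (-1, 1, 0, 1) → π⊥ ≈ (-1.000000, +1.414214); max(|x|,|y|,|x±y|/√2) = 1.707107 > 0.8 ⇒ ∉ W
candidate 4: n = (0, 0, -1, 1) → π⊥ ≈ (+0.707107, +1.707107); max(|x|,|y|,|x±y|/√2) = 1.707107 > 0.8 ⇒ ∉ W
candidate 5: n = (1, 0, -1, -1) → π⊥ ≈ (+0.292893, +0.292893); max(|x|,|y|,|x±y|/√2) = 0.414214 ≤ 0.8 ⇒ ∈ W
candidate 6: n = (0, 3, 1, 0) → π⊥ ≈ (-2.121320, +1.121320); max(|x|,|y|,|x±y|/√2) = 2.292893 > 0.8 ⇒ ∉ W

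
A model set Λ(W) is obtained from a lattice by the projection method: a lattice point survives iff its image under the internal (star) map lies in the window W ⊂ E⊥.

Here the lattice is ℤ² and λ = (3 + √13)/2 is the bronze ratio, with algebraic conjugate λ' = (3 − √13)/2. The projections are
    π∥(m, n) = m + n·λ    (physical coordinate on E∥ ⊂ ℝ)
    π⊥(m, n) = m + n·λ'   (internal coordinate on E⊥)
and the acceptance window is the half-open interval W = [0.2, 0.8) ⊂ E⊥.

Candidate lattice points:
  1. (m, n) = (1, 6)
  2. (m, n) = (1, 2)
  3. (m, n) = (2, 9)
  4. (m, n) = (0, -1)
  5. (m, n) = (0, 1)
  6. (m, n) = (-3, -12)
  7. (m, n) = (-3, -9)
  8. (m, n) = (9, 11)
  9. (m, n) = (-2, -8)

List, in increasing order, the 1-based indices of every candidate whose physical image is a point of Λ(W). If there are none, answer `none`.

Numerically λ ≈ 3.3028 and λ' = −1/λ ≈ -0.3028.
#1 (1,6): internal coord 1 + (6)·λ' = -0.8167; -0.8167 ∉ [0.2, 0.8) → out
#2 (1,2): internal coord 1 + (2)·λ' = +0.3944; +0.3944 ∈ [0.2, 0.8) → IN Λ
#3 (2,9): internal coord 2 + (9)·λ' = -0.7250; -0.7250 ∉ [0.2, 0.8) → out
#4 (0,-1): internal coord 0 + (-1)·λ' = +0.3028; +0.3028 ∈ [0.2, 0.8) → IN Λ
#5 (0,1): internal coord 0 + (1)·λ' = -0.3028; -0.3028 ∉ [0.2, 0.8) → out
#6 (-3,-12): internal coord -3 + (-12)·λ' = +0.6333; +0.6333 ∈ [0.2, 0.8) → IN Λ
#7 (-3,-9): internal coord -3 + (-9)·λ' = -0.2750; -0.2750 ∉ [0.2, 0.8) → out
#8 (9,11): internal coord 9 + (11)·λ' = +5.6695; +5.6695 ∉ [0.2, 0.8) → out
#9 (-2,-8): internal coord -2 + (-8)·λ' = +0.4222; +0.4222 ∈ [0.2, 0.8) → IN Λ

2, 4, 6, 9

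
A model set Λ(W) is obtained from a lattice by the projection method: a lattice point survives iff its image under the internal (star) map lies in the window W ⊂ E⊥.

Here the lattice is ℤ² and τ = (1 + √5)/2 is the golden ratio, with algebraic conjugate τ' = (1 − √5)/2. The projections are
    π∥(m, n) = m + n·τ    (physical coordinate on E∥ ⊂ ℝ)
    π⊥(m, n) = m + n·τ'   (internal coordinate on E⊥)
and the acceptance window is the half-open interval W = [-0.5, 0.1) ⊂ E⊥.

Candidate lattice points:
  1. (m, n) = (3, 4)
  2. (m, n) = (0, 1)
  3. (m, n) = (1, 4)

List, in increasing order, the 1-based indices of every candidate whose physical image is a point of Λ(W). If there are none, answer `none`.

none

Compute τ' = (1−√5)/2 = -0.6180, so π⊥(m,n) = m -0.6180·n.
candidate 1: (m,n)=(3,4) → π∥ = 3+4·τ ≈ 9.4721, π⊥ = 3+4·τ' ≈ 0.5279 ∉ [-0.5, 0.1) ⇒ out
candidate 2: (m,n)=(0,1) → π∥ = 0+1·τ ≈ 1.6180, π⊥ = 0+1·τ' ≈ -0.6180 ∉ [-0.5, 0.1) ⇒ out
candidate 3: (m,n)=(1,4) → π∥ = 1+4·τ ≈ 7.4721, π⊥ = 1+4·τ' ≈ -1.4721 ∉ [-0.5, 0.1) ⇒ out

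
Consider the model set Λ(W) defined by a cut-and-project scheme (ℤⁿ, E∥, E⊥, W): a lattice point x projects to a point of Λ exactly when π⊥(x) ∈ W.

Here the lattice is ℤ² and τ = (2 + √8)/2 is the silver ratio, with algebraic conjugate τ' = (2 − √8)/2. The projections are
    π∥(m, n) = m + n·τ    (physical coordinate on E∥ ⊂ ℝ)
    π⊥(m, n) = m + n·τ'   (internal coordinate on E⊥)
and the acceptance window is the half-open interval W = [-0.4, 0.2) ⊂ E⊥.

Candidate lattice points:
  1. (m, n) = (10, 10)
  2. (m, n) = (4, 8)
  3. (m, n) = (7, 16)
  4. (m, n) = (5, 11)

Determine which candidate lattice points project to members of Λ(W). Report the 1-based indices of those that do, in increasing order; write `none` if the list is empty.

Numerically τ ≈ 2.414214 and τ' = −1/τ ≈ -0.414214.
[1] lift (10,10): star map gives 5.857864; window check -0.4 ≤ 5.857864 < 0.2 is false → out
[2] lift (4,8): star map gives 0.686292; window check -0.4 ≤ 0.686292 < 0.2 is false → out
[3] lift (7,16): star map gives 0.372583; window check -0.4 ≤ 0.372583 < 0.2 is false → out
[4] lift (5,11): star map gives 0.443651; window check -0.4 ≤ 0.443651 < 0.2 is false → out

none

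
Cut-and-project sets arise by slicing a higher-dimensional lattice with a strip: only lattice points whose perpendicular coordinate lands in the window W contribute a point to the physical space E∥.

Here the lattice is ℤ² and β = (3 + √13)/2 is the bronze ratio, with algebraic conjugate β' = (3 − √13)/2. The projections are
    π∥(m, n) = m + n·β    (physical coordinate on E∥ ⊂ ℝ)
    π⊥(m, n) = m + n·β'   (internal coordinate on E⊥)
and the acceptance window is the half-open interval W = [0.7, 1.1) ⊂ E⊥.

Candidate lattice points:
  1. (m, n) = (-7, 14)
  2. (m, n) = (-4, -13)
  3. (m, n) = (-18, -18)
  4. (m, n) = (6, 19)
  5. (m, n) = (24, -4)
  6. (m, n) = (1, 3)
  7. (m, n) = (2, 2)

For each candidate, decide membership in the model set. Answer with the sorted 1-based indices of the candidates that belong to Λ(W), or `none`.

β' = (3−√13)/2 ≈ -0.30278.
#1 (-7,14): internal coord -7 + (14)·β' = -11.23886; -11.23886 ∉ [0.7, 1.1) → out
#2 (-4,-13): internal coord -4 + (-13)·β' = -0.06392; -0.06392 ∉ [0.7, 1.1) → out
#3 (-18,-18): internal coord -18 + (-18)·β' = -12.55004; -12.55004 ∉ [0.7, 1.1) → out
#4 (6,19): internal coord 6 + (19)·β' = +0.24726; +0.24726 ∉ [0.7, 1.1) → out
#5 (24,-4): internal coord 24 + (-4)·β' = +25.21110; +25.21110 ∉ [0.7, 1.1) → out
#6 (1,3): internal coord 1 + (3)·β' = +0.09167; +0.09167 ∉ [0.7, 1.1) → out
#7 (2,2): internal coord 2 + (2)·β' = +1.39445; +1.39445 ∉ [0.7, 1.1) → out

none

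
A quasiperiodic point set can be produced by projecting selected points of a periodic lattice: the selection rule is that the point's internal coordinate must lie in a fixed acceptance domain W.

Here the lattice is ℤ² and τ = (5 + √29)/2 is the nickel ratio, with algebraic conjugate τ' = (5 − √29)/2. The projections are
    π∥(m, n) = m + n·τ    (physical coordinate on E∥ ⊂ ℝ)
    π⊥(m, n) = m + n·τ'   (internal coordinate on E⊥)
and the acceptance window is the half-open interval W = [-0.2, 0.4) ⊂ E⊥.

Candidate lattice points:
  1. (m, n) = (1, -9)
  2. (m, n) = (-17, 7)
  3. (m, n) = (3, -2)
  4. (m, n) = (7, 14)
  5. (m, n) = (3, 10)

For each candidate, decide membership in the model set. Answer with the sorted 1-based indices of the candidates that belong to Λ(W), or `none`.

none

τ' = (5−√29)/2 ≈ -0.19258.
#1 (1,-9): internal coord 1 + (-9)·τ' = +2.73324; +2.73324 ∉ [-0.2, 0.4) → out
#2 (-17,7): internal coord -17 + (7)·τ' = -18.34808; -18.34808 ∉ [-0.2, 0.4) → out
#3 (3,-2): internal coord 3 + (-2)·τ' = +3.38516; +3.38516 ∉ [-0.2, 0.4) → out
#4 (7,14): internal coord 7 + (14)·τ' = +4.30385; +4.30385 ∉ [-0.2, 0.4) → out
#5 (3,10): internal coord 3 + (10)·τ' = +1.07418; +1.07418 ∉ [-0.2, 0.4) → out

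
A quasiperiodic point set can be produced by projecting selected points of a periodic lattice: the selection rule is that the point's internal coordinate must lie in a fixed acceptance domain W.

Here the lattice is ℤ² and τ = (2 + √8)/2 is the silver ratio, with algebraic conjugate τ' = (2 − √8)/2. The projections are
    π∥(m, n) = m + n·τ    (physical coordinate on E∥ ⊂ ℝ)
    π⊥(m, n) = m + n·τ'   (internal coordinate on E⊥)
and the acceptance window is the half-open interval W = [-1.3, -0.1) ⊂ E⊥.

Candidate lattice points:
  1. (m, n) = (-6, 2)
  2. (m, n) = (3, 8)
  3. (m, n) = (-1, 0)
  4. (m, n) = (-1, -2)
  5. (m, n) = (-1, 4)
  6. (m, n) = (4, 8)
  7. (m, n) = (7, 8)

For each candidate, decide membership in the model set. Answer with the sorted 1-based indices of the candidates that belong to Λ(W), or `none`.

Numerically τ ≈ 2.414214 and τ' = −1/τ ≈ -0.414214.
[1] lift (-6,2): star map gives -6.828427; window check -1.3 ≤ -6.828427 < -0.1 is false → out
[2] lift (3,8): star map gives -0.313708; window check -1.3 ≤ -0.313708 < -0.1 is true → IN Λ
[3] lift (-1,0): star map gives -1.000000; window check -1.3 ≤ -1.000000 < -0.1 is true → IN Λ
[4] lift (-1,-2): star map gives -0.171573; window check -1.3 ≤ -0.171573 < -0.1 is true → IN Λ
[5] lift (-1,4): star map gives -2.656854; window check -1.3 ≤ -2.656854 < -0.1 is false → out
[6] lift (4,8): star map gives 0.686292; window check -1.3 ≤ 0.686292 < -0.1 is false → out
[7] lift (7,8): star map gives 3.686292; window check -1.3 ≤ 3.686292 < -0.1 is false → out

2, 3, 4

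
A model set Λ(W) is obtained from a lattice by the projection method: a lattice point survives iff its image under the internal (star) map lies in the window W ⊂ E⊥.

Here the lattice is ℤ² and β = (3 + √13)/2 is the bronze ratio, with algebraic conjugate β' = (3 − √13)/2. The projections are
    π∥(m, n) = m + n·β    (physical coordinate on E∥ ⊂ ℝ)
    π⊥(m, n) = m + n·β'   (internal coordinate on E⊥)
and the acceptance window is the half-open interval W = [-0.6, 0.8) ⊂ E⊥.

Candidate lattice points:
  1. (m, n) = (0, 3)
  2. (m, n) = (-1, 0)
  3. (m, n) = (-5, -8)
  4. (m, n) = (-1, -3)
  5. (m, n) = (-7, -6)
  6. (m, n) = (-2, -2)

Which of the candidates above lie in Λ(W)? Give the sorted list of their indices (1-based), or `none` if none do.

4

β' = (3−√13)/2 ≈ -0.3028.
#1 (0,3): internal coord 0 + (3)·β' = -0.9083; -0.9083 ∉ [-0.6, 0.8) → out
#2 (-1,0): internal coord -1 + (0)·β' = -1.0000; -1.0000 ∉ [-0.6, 0.8) → out
#3 (-5,-8): internal coord -5 + (-8)·β' = -2.5778; -2.5778 ∉ [-0.6, 0.8) → out
#4 (-1,-3): internal coord -1 + (-3)·β' = -0.0917; -0.0917 ∈ [-0.6, 0.8) → IN Λ
#5 (-7,-6): internal coord -7 + (-6)·β' = -5.1833; -5.1833 ∉ [-0.6, 0.8) → out
#6 (-2,-2): internal coord -2 + (-2)·β' = -1.3944; -1.3944 ∉ [-0.6, 0.8) → out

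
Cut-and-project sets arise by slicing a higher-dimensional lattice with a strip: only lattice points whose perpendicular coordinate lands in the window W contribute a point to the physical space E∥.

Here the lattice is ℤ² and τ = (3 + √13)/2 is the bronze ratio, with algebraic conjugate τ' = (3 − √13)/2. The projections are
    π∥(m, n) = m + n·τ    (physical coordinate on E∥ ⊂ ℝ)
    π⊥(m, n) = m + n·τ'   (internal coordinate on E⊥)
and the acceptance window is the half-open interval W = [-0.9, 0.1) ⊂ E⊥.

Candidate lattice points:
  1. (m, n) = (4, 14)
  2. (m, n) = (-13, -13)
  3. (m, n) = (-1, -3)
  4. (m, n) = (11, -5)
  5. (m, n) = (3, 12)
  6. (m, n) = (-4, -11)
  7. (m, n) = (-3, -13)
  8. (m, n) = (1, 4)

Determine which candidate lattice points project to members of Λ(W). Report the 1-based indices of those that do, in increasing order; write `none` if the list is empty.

1, 3, 5, 6, 8

τ' = (3−√13)/2 ≈ -0.302776.
#1 (4,14): internal coord 4 + (14)·τ' = -0.238859; -0.238859 ∈ [-0.9, 0.1) → IN Λ
#2 (-13,-13): internal coord -13 + (-13)·τ' = -9.063917; -9.063917 ∉ [-0.9, 0.1) → out
#3 (-1,-3): internal coord -1 + (-3)·τ' = -0.091673; -0.091673 ∈ [-0.9, 0.1) → IN Λ
#4 (11,-5): internal coord 11 + (-5)·τ' = +12.513878; +12.513878 ∉ [-0.9, 0.1) → out
#5 (3,12): internal coord 3 + (12)·τ' = -0.633308; -0.633308 ∈ [-0.9, 0.1) → IN Λ
#6 (-4,-11): internal coord -4 + (-11)·τ' = -0.669468; -0.669468 ∈ [-0.9, 0.1) → IN Λ
#7 (-3,-13): internal coord -3 + (-13)·τ' = +0.936083; +0.936083 ∉ [-0.9, 0.1) → out
#8 (1,4): internal coord 1 + (4)·τ' = -0.211103; -0.211103 ∈ [-0.9, 0.1) → IN Λ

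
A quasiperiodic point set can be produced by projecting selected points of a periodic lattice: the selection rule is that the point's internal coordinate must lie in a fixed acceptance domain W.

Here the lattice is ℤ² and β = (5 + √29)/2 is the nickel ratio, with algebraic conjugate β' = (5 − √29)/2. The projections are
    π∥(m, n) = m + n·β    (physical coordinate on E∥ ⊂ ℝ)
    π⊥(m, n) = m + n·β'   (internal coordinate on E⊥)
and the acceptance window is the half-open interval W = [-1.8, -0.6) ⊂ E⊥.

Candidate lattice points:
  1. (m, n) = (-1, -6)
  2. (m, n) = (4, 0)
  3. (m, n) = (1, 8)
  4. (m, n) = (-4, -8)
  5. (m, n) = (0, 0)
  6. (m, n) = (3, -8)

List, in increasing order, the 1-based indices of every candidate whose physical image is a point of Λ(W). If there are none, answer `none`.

none

β' = (5−√29)/2 ≈ -0.192582.
candidate 1: (m,n)=(-1,-6) → π∥ = -1-6·β ≈ -32.155494, π⊥ = -1-6·β' ≈ 0.155494 ∉ [-1.8, -0.6) ⇒ out
candidate 2: (m,n)=(4,0) → π∥ = 4+0·β ≈ 4.000000, π⊥ = 4+0·β' ≈ 4.000000 ∉ [-1.8, -0.6) ⇒ out
candidate 3: (m,n)=(1,8) → π∥ = 1+8·β ≈ 42.540659, π⊥ = 1+8·β' ≈ -0.540659 ∉ [-1.8, -0.6) ⇒ out
candidate 4: (m,n)=(-4,-8) → π∥ = -4-8·β ≈ -45.540659, π⊥ = -4-8·β' ≈ -2.459341 ∉ [-1.8, -0.6) ⇒ out
candidate 5: (m,n)=(0,0) → π∥ = 0+0·β ≈ 0.000000, π⊥ = 0+0·β' ≈ 0.000000 ∉ [-1.8, -0.6) ⇒ out
candidate 6: (m,n)=(3,-8) → π∥ = 3-8·β ≈ -38.540659, π⊥ = 3-8·β' ≈ 4.540659 ∉ [-1.8, -0.6) ⇒ out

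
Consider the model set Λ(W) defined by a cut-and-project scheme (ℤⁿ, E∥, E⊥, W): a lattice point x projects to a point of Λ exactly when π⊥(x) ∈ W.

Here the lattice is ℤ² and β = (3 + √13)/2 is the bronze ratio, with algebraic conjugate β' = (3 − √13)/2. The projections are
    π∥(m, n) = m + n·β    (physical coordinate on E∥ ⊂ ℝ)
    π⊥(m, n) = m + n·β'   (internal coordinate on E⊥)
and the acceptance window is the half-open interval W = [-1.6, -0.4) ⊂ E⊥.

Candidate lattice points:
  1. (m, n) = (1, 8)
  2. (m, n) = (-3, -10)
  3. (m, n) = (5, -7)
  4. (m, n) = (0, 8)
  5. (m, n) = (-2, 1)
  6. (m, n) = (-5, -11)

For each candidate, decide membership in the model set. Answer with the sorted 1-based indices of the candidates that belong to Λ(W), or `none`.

Compute β' = (3−√13)/2 = -0.30278, so π⊥(m,n) = m -0.30278·n.
candidate 1: (m,n)=(1,8) → π∥ = 1+8·β ≈ 27.42221, π⊥ = 1+8·β' ≈ -1.42221 ∈ [-1.6, -0.4) ⇒ IN Λ
candidate 2: (m,n)=(-3,-10) → π∥ = -3-10·β ≈ -36.02776, π⊥ = -3-10·β' ≈ 0.02776 ∉ [-1.6, -0.4) ⇒ out
candidate 3: (m,n)=(5,-7) → π∥ = 5-7·β ≈ -18.11943, π⊥ = 5-7·β' ≈ 7.11943 ∉ [-1.6, -0.4) ⇒ out
candidate 4: (m,n)=(0,8) → π∥ = 0+8·β ≈ 26.42221, π⊥ = 0+8·β' ≈ -2.42221 ∉ [-1.6, -0.4) ⇒ out
candidate 5: (m,n)=(-2,1) → π∥ = -2+1·β ≈ 1.30278, π⊥ = -2+1·β' ≈ -2.30278 ∉ [-1.6, -0.4) ⇒ out
candidate 6: (m,n)=(-5,-11) → π∥ = -5-11·β ≈ -41.33053, π⊥ = -5-11·β' ≈ -1.66947 ∉ [-1.6, -0.4) ⇒ out

1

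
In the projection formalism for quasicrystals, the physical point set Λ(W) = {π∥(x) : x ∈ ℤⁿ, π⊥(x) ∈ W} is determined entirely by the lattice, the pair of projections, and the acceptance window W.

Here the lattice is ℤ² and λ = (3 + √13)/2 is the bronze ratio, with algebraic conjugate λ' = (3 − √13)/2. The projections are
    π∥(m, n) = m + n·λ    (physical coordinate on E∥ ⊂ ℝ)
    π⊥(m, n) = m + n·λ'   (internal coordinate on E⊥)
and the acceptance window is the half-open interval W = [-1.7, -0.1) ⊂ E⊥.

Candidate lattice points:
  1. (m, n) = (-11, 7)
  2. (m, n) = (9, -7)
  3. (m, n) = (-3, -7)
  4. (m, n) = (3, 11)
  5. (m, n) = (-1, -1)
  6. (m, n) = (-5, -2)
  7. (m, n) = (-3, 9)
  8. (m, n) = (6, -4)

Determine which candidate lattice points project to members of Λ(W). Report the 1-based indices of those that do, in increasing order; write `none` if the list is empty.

3, 4, 5

Compute λ' = (3−√13)/2 = -0.302776, so π⊥(m,n) = m -0.302776·n.
#1 (-11,7): internal coord -11 + (7)·λ' = -13.119429; -13.119429 ∉ [-1.7, -0.1) → out
#2 (9,-7): internal coord 9 + (-7)·λ' = +11.119429; +11.119429 ∉ [-1.7, -0.1) → out
#3 (-3,-7): internal coord -3 + (-7)·λ' = -0.880571; -0.880571 ∈ [-1.7, -0.1) → IN Λ
#4 (3,11): internal coord 3 + (11)·λ' = -0.330532; -0.330532 ∈ [-1.7, -0.1) → IN Λ
#5 (-1,-1): internal coord -1 + (-1)·λ' = -0.697224; -0.697224 ∈ [-1.7, -0.1) → IN Λ
#6 (-5,-2): internal coord -5 + (-2)·λ' = -4.394449; -4.394449 ∉ [-1.7, -0.1) → out
#7 (-3,9): internal coord -3 + (9)·λ' = -5.724981; -5.724981 ∉ [-1.7, -0.1) → out
#8 (6,-4): internal coord 6 + (-4)·λ' = +7.211103; +7.211103 ∉ [-1.7, -0.1) → out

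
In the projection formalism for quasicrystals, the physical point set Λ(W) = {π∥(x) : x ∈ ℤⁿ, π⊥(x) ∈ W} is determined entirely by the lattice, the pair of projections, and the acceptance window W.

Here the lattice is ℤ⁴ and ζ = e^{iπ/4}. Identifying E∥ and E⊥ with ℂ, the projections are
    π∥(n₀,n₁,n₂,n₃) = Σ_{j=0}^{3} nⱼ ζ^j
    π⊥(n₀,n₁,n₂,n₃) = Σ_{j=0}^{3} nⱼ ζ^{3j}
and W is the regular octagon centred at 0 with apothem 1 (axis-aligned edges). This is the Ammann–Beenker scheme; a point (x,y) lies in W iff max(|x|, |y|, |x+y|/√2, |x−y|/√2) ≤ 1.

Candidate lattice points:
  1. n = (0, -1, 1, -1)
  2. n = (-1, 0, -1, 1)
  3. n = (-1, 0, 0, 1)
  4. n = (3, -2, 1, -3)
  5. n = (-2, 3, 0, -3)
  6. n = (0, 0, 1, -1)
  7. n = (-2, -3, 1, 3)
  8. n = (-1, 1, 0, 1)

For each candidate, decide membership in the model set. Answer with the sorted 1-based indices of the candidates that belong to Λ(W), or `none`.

3

Internal map: ζ^{3j} for j=0..3 gives (1,0), (−√2/2,√2/2), (0,−1), (√2/2,√2/2).
candidate 1: n = (0, -1, 1, -1) → π⊥ ≈ (+0.00000, -2.41421); max(|x|,|y|,|x±y|/√2) = 2.41421 > 1 ⇒ ∉ W
candidate 2: n = (-1, 0, -1, 1) → π⊥ ≈ (-0.29289, +1.70711); max(|x|,|y|,|x±y|/√2) = 1.70711 > 1 ⇒ ∉ W
candidate 3: n = (-1, 0, 0, 1) → π⊥ ≈ (-0.29289, +0.70711); max(|x|,|y|,|x±y|/√2) = 0.70711 ≤ 1 ⇒ ∈ W
candidate 4: n = (3, -2, 1, -3) → π⊥ ≈ (+2.29289, -4.53553); max(|x|,|y|,|x±y|/√2) = 4.82843 > 1 ⇒ ∉ W
candidate 5: n = (-2, 3, 0, -3) → π⊥ ≈ (-6.24264, +0.00000); max(|x|,|y|,|x±y|/√2) = 6.24264 > 1 ⇒ ∉ W
candidate 6: n = (0, 0, 1, -1) → π⊥ ≈ (-0.70711, -1.70711); max(|x|,|y|,|x±y|/√2) = 1.70711 > 1 ⇒ ∉ W
candidate 7: n = (-2, -3, 1, 3) → π⊥ ≈ (+2.24264, -1.00000); max(|x|,|y|,|x±y|/√2) = 2.29289 > 1 ⇒ ∉ W
candidate 8: n = (-1, 1, 0, 1) → π⊥ ≈ (-1.00000, +1.41421); max(|x|,|y|,|x±y|/√2) = 1.70711 > 1 ⇒ ∉ W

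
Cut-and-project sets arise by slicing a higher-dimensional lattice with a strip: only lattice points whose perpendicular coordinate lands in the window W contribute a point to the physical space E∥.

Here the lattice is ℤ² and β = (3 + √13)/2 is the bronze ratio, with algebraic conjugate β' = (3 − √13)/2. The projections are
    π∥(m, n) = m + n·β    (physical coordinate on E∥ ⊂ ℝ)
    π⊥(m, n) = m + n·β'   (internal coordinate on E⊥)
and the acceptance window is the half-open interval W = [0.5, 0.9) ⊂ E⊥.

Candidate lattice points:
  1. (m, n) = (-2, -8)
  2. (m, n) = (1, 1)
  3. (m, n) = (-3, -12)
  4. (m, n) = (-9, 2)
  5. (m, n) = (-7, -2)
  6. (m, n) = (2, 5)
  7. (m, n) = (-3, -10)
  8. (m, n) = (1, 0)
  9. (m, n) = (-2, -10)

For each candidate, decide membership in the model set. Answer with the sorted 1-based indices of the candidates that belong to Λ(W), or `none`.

2, 3

β' = (3−√13)/2 ≈ -0.302776.
#1 (-2,-8): internal coord -2 + (-8)·β' = +0.422205; +0.422205 ∉ [0.5, 0.9) → out
#2 (1,1): internal coord 1 + (1)·β' = +0.697224; +0.697224 ∈ [0.5, 0.9) → IN Λ
#3 (-3,-12): internal coord -3 + (-12)·β' = +0.633308; +0.633308 ∈ [0.5, 0.9) → IN Λ
#4 (-9,2): internal coord -9 + (2)·β' = -9.605551; -9.605551 ∉ [0.5, 0.9) → out
#5 (-7,-2): internal coord -7 + (-2)·β' = -6.394449; -6.394449 ∉ [0.5, 0.9) → out
#6 (2,5): internal coord 2 + (5)·β' = +0.486122; +0.486122 ∉ [0.5, 0.9) → out
#7 (-3,-10): internal coord -3 + (-10)·β' = +0.027756; +0.027756 ∉ [0.5, 0.9) → out
#8 (1,0): internal coord 1 + (0)·β' = +1.000000; +1.000000 ∉ [0.5, 0.9) → out
#9 (-2,-10): internal coord -2 + (-10)·β' = +1.027756; +1.027756 ∉ [0.5, 0.9) → out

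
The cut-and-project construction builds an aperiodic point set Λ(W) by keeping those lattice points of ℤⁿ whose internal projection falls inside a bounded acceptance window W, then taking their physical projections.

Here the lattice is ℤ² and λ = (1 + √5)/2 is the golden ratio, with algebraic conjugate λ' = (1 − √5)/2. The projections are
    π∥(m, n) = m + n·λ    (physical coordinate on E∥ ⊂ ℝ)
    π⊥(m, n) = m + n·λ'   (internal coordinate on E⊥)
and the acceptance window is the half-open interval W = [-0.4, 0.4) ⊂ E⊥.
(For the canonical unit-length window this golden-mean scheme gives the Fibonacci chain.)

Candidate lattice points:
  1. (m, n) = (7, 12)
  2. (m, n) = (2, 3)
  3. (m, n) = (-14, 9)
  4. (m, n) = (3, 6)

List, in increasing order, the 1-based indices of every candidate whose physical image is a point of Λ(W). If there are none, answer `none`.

2

Numerically λ ≈ 1.618034 and λ' = −1/λ ≈ -0.618034.
[1] lift (7,12): star map gives -0.416408; window check -0.4 ≤ -0.416408 < 0.4 is false → out
[2] lift (2,3): star map gives 0.145898; window check -0.4 ≤ 0.145898 < 0.4 is true → IN Λ
[3] lift (-14,9): star map gives -19.562306; window check -0.4 ≤ -19.562306 < 0.4 is false → out
[4] lift (3,6): star map gives -0.708204; window check -0.4 ≤ -0.708204 < 0.4 is false → out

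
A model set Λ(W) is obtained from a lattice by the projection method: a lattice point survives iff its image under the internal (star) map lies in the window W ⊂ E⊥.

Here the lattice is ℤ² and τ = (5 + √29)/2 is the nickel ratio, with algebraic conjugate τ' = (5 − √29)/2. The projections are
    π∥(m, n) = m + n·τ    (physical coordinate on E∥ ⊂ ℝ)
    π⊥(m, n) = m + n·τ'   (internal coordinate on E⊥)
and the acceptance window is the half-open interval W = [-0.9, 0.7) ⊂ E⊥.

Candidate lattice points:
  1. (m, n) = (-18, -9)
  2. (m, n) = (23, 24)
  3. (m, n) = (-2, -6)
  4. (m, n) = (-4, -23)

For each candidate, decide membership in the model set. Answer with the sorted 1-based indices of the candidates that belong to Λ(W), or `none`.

τ' = (5−√29)/2 ≈ -0.192582.
[1] lift (-18,-9): star map gives -16.266758; window check -0.9 ≤ -16.266758 < 0.7 is false → out
[2] lift (23,24): star map gives 18.378022; window check -0.9 ≤ 18.378022 < 0.7 is false → out
[3] lift (-2,-6): star map gives -0.844506; window check -0.9 ≤ -0.844506 < 0.7 is true → IN Λ
[4] lift (-4,-23): star map gives 0.429395; window check -0.9 ≤ 0.429395 < 0.7 is true → IN Λ

3, 4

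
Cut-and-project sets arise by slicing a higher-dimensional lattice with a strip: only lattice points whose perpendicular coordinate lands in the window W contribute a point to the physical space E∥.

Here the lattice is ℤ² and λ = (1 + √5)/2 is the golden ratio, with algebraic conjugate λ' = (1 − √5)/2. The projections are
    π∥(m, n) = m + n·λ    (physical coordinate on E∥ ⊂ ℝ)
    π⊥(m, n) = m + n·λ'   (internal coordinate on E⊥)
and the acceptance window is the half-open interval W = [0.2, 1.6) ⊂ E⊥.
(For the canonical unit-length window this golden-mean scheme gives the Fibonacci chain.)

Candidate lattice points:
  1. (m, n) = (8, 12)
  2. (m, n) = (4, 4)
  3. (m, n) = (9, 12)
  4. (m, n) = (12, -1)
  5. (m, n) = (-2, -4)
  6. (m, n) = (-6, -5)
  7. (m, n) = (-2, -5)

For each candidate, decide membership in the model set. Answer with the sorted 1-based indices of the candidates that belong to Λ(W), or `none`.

λ' = (1−√5)/2 ≈ -0.61803.
#1 (8,12): internal coord 8 + (12)·λ' = +0.58359; +0.58359 ∈ [0.2, 1.6) → IN Λ
#2 (4,4): internal coord 4 + (4)·λ' = +1.52786; +1.52786 ∈ [0.2, 1.6) → IN Λ
#3 (9,12): internal coord 9 + (12)·λ' = +1.58359; +1.58359 ∈ [0.2, 1.6) → IN Λ
#4 (12,-1): internal coord 12 + (-1)·λ' = +12.61803; +12.61803 ∉ [0.2, 1.6) → out
#5 (-2,-4): internal coord -2 + (-4)·λ' = +0.47214; +0.47214 ∈ [0.2, 1.6) → IN Λ
#6 (-6,-5): internal coord -6 + (-5)·λ' = -2.90983; -2.90983 ∉ [0.2, 1.6) → out
#7 (-2,-5): internal coord -2 + (-5)·λ' = +1.09017; +1.09017 ∈ [0.2, 1.6) → IN Λ

1, 2, 3, 5, 7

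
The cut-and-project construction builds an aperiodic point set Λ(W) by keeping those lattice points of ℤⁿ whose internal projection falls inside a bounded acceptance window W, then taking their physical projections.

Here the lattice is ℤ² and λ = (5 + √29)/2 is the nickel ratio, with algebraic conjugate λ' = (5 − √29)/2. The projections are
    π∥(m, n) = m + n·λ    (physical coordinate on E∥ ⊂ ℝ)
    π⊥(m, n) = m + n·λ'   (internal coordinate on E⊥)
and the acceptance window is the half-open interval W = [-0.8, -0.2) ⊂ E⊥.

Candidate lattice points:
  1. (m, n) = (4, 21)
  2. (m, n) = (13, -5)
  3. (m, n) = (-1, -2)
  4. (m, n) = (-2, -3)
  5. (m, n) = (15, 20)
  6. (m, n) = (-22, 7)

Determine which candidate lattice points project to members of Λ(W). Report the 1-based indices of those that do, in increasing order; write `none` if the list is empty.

Compute λ' = (5−√29)/2 = -0.192582, so π⊥(m,n) = m -0.192582·n.
[1] lift (4,21): star map gives -0.044230; window check -0.8 ≤ -0.044230 < -0.2 is false → out
[2] lift (13,-5): star map gives 13.962912; window check -0.8 ≤ 13.962912 < -0.2 is false → out
[3] lift (-1,-2): star map gives -0.614835; window check -0.8 ≤ -0.614835 < -0.2 is true → IN Λ
[4] lift (-2,-3): star map gives -1.422253; window check -0.8 ≤ -1.422253 < -0.2 is false → out
[5] lift (15,20): star map gives 11.148352; window check -0.8 ≤ 11.148352 < -0.2 is false → out
[6] lift (-22,7): star map gives -23.348077; window check -0.8 ≤ -23.348077 < -0.2 is false → out

3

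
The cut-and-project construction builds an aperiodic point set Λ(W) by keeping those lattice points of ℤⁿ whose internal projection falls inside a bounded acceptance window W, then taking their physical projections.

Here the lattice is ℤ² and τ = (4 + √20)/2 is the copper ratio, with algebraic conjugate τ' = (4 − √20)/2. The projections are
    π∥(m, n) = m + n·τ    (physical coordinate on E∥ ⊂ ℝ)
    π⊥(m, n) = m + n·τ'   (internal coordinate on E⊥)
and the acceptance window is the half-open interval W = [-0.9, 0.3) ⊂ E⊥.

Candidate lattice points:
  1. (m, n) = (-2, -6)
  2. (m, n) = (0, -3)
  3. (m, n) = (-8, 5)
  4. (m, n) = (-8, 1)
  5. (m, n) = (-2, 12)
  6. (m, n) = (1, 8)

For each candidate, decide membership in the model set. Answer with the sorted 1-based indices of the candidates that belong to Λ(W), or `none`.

τ' = (4−√20)/2 ≈ -0.2361.
candidate 1: (m,n)=(-2,-6) → π∥ = -2-6·τ ≈ -27.4164, π⊥ = -2-6·τ' ≈ -0.5836 ∈ [-0.9, 0.3) ⇒ IN Λ
candidate 2: (m,n)=(0,-3) → π∥ = 0-3·τ ≈ -12.7082, π⊥ = 0-3·τ' ≈ 0.7082 ∉ [-0.9, 0.3) ⇒ out
candidate 3: (m,n)=(-8,5) → π∥ = -8+5·τ ≈ 13.1803, π⊥ = -8+5·τ' ≈ -9.1803 ∉ [-0.9, 0.3) ⇒ out
candidate 4: (m,n)=(-8,1) → π∥ = -8+1·τ ≈ -3.7639, π⊥ = -8+1·τ' ≈ -8.2361 ∉ [-0.9, 0.3) ⇒ out
candidate 5: (m,n)=(-2,12) → π∥ = -2+12·τ ≈ 48.8328, π⊥ = -2+12·τ' ≈ -4.8328 ∉ [-0.9, 0.3) ⇒ out
candidate 6: (m,n)=(1,8) → π∥ = 1+8·τ ≈ 34.8885, π⊥ = 1+8·τ' ≈ -0.8885 ∈ [-0.9, 0.3) ⇒ IN Λ

1, 6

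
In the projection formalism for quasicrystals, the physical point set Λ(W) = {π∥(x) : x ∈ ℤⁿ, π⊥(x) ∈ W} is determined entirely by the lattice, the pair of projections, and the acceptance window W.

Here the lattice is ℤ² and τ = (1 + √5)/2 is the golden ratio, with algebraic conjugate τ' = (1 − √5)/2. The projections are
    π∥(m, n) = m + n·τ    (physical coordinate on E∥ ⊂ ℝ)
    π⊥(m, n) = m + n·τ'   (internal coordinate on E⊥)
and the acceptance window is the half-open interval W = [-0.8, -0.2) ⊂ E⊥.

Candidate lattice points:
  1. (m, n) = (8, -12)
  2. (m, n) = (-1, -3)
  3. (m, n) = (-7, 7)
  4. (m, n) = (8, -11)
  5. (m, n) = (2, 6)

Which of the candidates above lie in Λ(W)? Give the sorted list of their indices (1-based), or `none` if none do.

none

Compute τ' = (1−√5)/2 = -0.61803, so π⊥(m,n) = m -0.61803·n.
#1 (8,-12): internal coord 8 + (-12)·τ' = +15.41641; +15.41641 ∉ [-0.8, -0.2) → out
#2 (-1,-3): internal coord -1 + (-3)·τ' = +0.85410; +0.85410 ∉ [-0.8, -0.2) → out
#3 (-7,7): internal coord -7 + (7)·τ' = -11.32624; -11.32624 ∉ [-0.8, -0.2) → out
#4 (8,-11): internal coord 8 + (-11)·τ' = +14.79837; +14.79837 ∉ [-0.8, -0.2) → out
#5 (2,6): internal coord 2 + (6)·τ' = -1.70820; -1.70820 ∉ [-0.8, -0.2) → out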